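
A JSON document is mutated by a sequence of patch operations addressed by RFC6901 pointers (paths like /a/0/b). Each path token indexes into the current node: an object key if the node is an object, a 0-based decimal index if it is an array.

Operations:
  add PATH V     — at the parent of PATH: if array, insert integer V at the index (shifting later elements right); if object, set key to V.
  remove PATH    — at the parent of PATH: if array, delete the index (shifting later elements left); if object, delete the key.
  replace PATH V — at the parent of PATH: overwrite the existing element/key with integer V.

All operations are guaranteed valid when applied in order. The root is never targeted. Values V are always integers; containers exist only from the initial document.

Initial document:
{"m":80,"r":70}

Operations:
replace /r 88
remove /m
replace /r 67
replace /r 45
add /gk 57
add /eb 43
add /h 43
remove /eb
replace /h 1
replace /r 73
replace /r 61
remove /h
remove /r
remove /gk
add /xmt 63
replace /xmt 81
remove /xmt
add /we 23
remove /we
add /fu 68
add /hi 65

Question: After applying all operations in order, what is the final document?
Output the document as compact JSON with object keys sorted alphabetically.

After op 1 (replace /r 88): {"m":80,"r":88}
After op 2 (remove /m): {"r":88}
After op 3 (replace /r 67): {"r":67}
After op 4 (replace /r 45): {"r":45}
After op 5 (add /gk 57): {"gk":57,"r":45}
After op 6 (add /eb 43): {"eb":43,"gk":57,"r":45}
After op 7 (add /h 43): {"eb":43,"gk":57,"h":43,"r":45}
After op 8 (remove /eb): {"gk":57,"h":43,"r":45}
After op 9 (replace /h 1): {"gk":57,"h":1,"r":45}
After op 10 (replace /r 73): {"gk":57,"h":1,"r":73}
After op 11 (replace /r 61): {"gk":57,"h":1,"r":61}
After op 12 (remove /h): {"gk":57,"r":61}
After op 13 (remove /r): {"gk":57}
After op 14 (remove /gk): {}
After op 15 (add /xmt 63): {"xmt":63}
After op 16 (replace /xmt 81): {"xmt":81}
After op 17 (remove /xmt): {}
After op 18 (add /we 23): {"we":23}
After op 19 (remove /we): {}
After op 20 (add /fu 68): {"fu":68}
After op 21 (add /hi 65): {"fu":68,"hi":65}

Answer: {"fu":68,"hi":65}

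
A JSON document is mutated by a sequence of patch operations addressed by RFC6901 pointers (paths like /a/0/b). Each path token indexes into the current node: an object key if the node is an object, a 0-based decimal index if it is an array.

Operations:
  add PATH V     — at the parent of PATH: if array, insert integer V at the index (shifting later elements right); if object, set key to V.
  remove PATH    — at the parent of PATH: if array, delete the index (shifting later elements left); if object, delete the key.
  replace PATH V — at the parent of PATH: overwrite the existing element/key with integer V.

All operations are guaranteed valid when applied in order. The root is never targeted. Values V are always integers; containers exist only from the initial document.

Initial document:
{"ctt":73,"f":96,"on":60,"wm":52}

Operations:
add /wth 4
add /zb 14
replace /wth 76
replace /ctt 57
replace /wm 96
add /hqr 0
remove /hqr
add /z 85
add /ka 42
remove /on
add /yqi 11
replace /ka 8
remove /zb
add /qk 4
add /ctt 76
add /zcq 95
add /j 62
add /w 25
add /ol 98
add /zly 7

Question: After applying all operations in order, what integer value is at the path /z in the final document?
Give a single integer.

Answer: 85

Derivation:
After op 1 (add /wth 4): {"ctt":73,"f":96,"on":60,"wm":52,"wth":4}
After op 2 (add /zb 14): {"ctt":73,"f":96,"on":60,"wm":52,"wth":4,"zb":14}
After op 3 (replace /wth 76): {"ctt":73,"f":96,"on":60,"wm":52,"wth":76,"zb":14}
After op 4 (replace /ctt 57): {"ctt":57,"f":96,"on":60,"wm":52,"wth":76,"zb":14}
After op 5 (replace /wm 96): {"ctt":57,"f":96,"on":60,"wm":96,"wth":76,"zb":14}
After op 6 (add /hqr 0): {"ctt":57,"f":96,"hqr":0,"on":60,"wm":96,"wth":76,"zb":14}
After op 7 (remove /hqr): {"ctt":57,"f":96,"on":60,"wm":96,"wth":76,"zb":14}
After op 8 (add /z 85): {"ctt":57,"f":96,"on":60,"wm":96,"wth":76,"z":85,"zb":14}
After op 9 (add /ka 42): {"ctt":57,"f":96,"ka":42,"on":60,"wm":96,"wth":76,"z":85,"zb":14}
After op 10 (remove /on): {"ctt":57,"f":96,"ka":42,"wm":96,"wth":76,"z":85,"zb":14}
After op 11 (add /yqi 11): {"ctt":57,"f":96,"ka":42,"wm":96,"wth":76,"yqi":11,"z":85,"zb":14}
After op 12 (replace /ka 8): {"ctt":57,"f":96,"ka":8,"wm":96,"wth":76,"yqi":11,"z":85,"zb":14}
After op 13 (remove /zb): {"ctt":57,"f":96,"ka":8,"wm":96,"wth":76,"yqi":11,"z":85}
After op 14 (add /qk 4): {"ctt":57,"f":96,"ka":8,"qk":4,"wm":96,"wth":76,"yqi":11,"z":85}
After op 15 (add /ctt 76): {"ctt":76,"f":96,"ka":8,"qk":4,"wm":96,"wth":76,"yqi":11,"z":85}
After op 16 (add /zcq 95): {"ctt":76,"f":96,"ka":8,"qk":4,"wm":96,"wth":76,"yqi":11,"z":85,"zcq":95}
After op 17 (add /j 62): {"ctt":76,"f":96,"j":62,"ka":8,"qk":4,"wm":96,"wth":76,"yqi":11,"z":85,"zcq":95}
After op 18 (add /w 25): {"ctt":76,"f":96,"j":62,"ka":8,"qk":4,"w":25,"wm":96,"wth":76,"yqi":11,"z":85,"zcq":95}
After op 19 (add /ol 98): {"ctt":76,"f":96,"j":62,"ka":8,"ol":98,"qk":4,"w":25,"wm":96,"wth":76,"yqi":11,"z":85,"zcq":95}
After op 20 (add /zly 7): {"ctt":76,"f":96,"j":62,"ka":8,"ol":98,"qk":4,"w":25,"wm":96,"wth":76,"yqi":11,"z":85,"zcq":95,"zly":7}
Value at /z: 85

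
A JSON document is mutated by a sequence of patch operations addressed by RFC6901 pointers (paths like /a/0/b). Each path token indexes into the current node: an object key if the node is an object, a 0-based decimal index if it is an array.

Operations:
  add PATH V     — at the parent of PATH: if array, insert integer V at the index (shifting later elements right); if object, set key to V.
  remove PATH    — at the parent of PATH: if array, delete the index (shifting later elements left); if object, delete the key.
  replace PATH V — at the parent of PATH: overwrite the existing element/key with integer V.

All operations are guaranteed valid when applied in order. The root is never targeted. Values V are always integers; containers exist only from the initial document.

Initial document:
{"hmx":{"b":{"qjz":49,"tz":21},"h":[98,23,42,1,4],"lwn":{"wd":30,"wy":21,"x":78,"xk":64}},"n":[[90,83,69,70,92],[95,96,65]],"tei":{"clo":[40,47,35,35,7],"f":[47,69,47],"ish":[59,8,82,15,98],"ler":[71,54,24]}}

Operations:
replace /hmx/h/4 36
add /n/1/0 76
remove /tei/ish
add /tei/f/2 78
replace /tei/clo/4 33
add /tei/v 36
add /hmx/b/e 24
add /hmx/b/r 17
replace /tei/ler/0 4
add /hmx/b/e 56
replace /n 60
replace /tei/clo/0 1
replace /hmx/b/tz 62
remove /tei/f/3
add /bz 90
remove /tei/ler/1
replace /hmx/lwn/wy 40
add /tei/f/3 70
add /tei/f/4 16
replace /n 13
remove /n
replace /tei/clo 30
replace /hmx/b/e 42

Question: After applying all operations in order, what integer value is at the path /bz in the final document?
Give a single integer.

Answer: 90

Derivation:
After op 1 (replace /hmx/h/4 36): {"hmx":{"b":{"qjz":49,"tz":21},"h":[98,23,42,1,36],"lwn":{"wd":30,"wy":21,"x":78,"xk":64}},"n":[[90,83,69,70,92],[95,96,65]],"tei":{"clo":[40,47,35,35,7],"f":[47,69,47],"ish":[59,8,82,15,98],"ler":[71,54,24]}}
After op 2 (add /n/1/0 76): {"hmx":{"b":{"qjz":49,"tz":21},"h":[98,23,42,1,36],"lwn":{"wd":30,"wy":21,"x":78,"xk":64}},"n":[[90,83,69,70,92],[76,95,96,65]],"tei":{"clo":[40,47,35,35,7],"f":[47,69,47],"ish":[59,8,82,15,98],"ler":[71,54,24]}}
After op 3 (remove /tei/ish): {"hmx":{"b":{"qjz":49,"tz":21},"h":[98,23,42,1,36],"lwn":{"wd":30,"wy":21,"x":78,"xk":64}},"n":[[90,83,69,70,92],[76,95,96,65]],"tei":{"clo":[40,47,35,35,7],"f":[47,69,47],"ler":[71,54,24]}}
After op 4 (add /tei/f/2 78): {"hmx":{"b":{"qjz":49,"tz":21},"h":[98,23,42,1,36],"lwn":{"wd":30,"wy":21,"x":78,"xk":64}},"n":[[90,83,69,70,92],[76,95,96,65]],"tei":{"clo":[40,47,35,35,7],"f":[47,69,78,47],"ler":[71,54,24]}}
After op 5 (replace /tei/clo/4 33): {"hmx":{"b":{"qjz":49,"tz":21},"h":[98,23,42,1,36],"lwn":{"wd":30,"wy":21,"x":78,"xk":64}},"n":[[90,83,69,70,92],[76,95,96,65]],"tei":{"clo":[40,47,35,35,33],"f":[47,69,78,47],"ler":[71,54,24]}}
After op 6 (add /tei/v 36): {"hmx":{"b":{"qjz":49,"tz":21},"h":[98,23,42,1,36],"lwn":{"wd":30,"wy":21,"x":78,"xk":64}},"n":[[90,83,69,70,92],[76,95,96,65]],"tei":{"clo":[40,47,35,35,33],"f":[47,69,78,47],"ler":[71,54,24],"v":36}}
After op 7 (add /hmx/b/e 24): {"hmx":{"b":{"e":24,"qjz":49,"tz":21},"h":[98,23,42,1,36],"lwn":{"wd":30,"wy":21,"x":78,"xk":64}},"n":[[90,83,69,70,92],[76,95,96,65]],"tei":{"clo":[40,47,35,35,33],"f":[47,69,78,47],"ler":[71,54,24],"v":36}}
After op 8 (add /hmx/b/r 17): {"hmx":{"b":{"e":24,"qjz":49,"r":17,"tz":21},"h":[98,23,42,1,36],"lwn":{"wd":30,"wy":21,"x":78,"xk":64}},"n":[[90,83,69,70,92],[76,95,96,65]],"tei":{"clo":[40,47,35,35,33],"f":[47,69,78,47],"ler":[71,54,24],"v":36}}
After op 9 (replace /tei/ler/0 4): {"hmx":{"b":{"e":24,"qjz":49,"r":17,"tz":21},"h":[98,23,42,1,36],"lwn":{"wd":30,"wy":21,"x":78,"xk":64}},"n":[[90,83,69,70,92],[76,95,96,65]],"tei":{"clo":[40,47,35,35,33],"f":[47,69,78,47],"ler":[4,54,24],"v":36}}
After op 10 (add /hmx/b/e 56): {"hmx":{"b":{"e":56,"qjz":49,"r":17,"tz":21},"h":[98,23,42,1,36],"lwn":{"wd":30,"wy":21,"x":78,"xk":64}},"n":[[90,83,69,70,92],[76,95,96,65]],"tei":{"clo":[40,47,35,35,33],"f":[47,69,78,47],"ler":[4,54,24],"v":36}}
After op 11 (replace /n 60): {"hmx":{"b":{"e":56,"qjz":49,"r":17,"tz":21},"h":[98,23,42,1,36],"lwn":{"wd":30,"wy":21,"x":78,"xk":64}},"n":60,"tei":{"clo":[40,47,35,35,33],"f":[47,69,78,47],"ler":[4,54,24],"v":36}}
After op 12 (replace /tei/clo/0 1): {"hmx":{"b":{"e":56,"qjz":49,"r":17,"tz":21},"h":[98,23,42,1,36],"lwn":{"wd":30,"wy":21,"x":78,"xk":64}},"n":60,"tei":{"clo":[1,47,35,35,33],"f":[47,69,78,47],"ler":[4,54,24],"v":36}}
After op 13 (replace /hmx/b/tz 62): {"hmx":{"b":{"e":56,"qjz":49,"r":17,"tz":62},"h":[98,23,42,1,36],"lwn":{"wd":30,"wy":21,"x":78,"xk":64}},"n":60,"tei":{"clo":[1,47,35,35,33],"f":[47,69,78,47],"ler":[4,54,24],"v":36}}
After op 14 (remove /tei/f/3): {"hmx":{"b":{"e":56,"qjz":49,"r":17,"tz":62},"h":[98,23,42,1,36],"lwn":{"wd":30,"wy":21,"x":78,"xk":64}},"n":60,"tei":{"clo":[1,47,35,35,33],"f":[47,69,78],"ler":[4,54,24],"v":36}}
After op 15 (add /bz 90): {"bz":90,"hmx":{"b":{"e":56,"qjz":49,"r":17,"tz":62},"h":[98,23,42,1,36],"lwn":{"wd":30,"wy":21,"x":78,"xk":64}},"n":60,"tei":{"clo":[1,47,35,35,33],"f":[47,69,78],"ler":[4,54,24],"v":36}}
After op 16 (remove /tei/ler/1): {"bz":90,"hmx":{"b":{"e":56,"qjz":49,"r":17,"tz":62},"h":[98,23,42,1,36],"lwn":{"wd":30,"wy":21,"x":78,"xk":64}},"n":60,"tei":{"clo":[1,47,35,35,33],"f":[47,69,78],"ler":[4,24],"v":36}}
After op 17 (replace /hmx/lwn/wy 40): {"bz":90,"hmx":{"b":{"e":56,"qjz":49,"r":17,"tz":62},"h":[98,23,42,1,36],"lwn":{"wd":30,"wy":40,"x":78,"xk":64}},"n":60,"tei":{"clo":[1,47,35,35,33],"f":[47,69,78],"ler":[4,24],"v":36}}
After op 18 (add /tei/f/3 70): {"bz":90,"hmx":{"b":{"e":56,"qjz":49,"r":17,"tz":62},"h":[98,23,42,1,36],"lwn":{"wd":30,"wy":40,"x":78,"xk":64}},"n":60,"tei":{"clo":[1,47,35,35,33],"f":[47,69,78,70],"ler":[4,24],"v":36}}
After op 19 (add /tei/f/4 16): {"bz":90,"hmx":{"b":{"e":56,"qjz":49,"r":17,"tz":62},"h":[98,23,42,1,36],"lwn":{"wd":30,"wy":40,"x":78,"xk":64}},"n":60,"tei":{"clo":[1,47,35,35,33],"f":[47,69,78,70,16],"ler":[4,24],"v":36}}
After op 20 (replace /n 13): {"bz":90,"hmx":{"b":{"e":56,"qjz":49,"r":17,"tz":62},"h":[98,23,42,1,36],"lwn":{"wd":30,"wy":40,"x":78,"xk":64}},"n":13,"tei":{"clo":[1,47,35,35,33],"f":[47,69,78,70,16],"ler":[4,24],"v":36}}
After op 21 (remove /n): {"bz":90,"hmx":{"b":{"e":56,"qjz":49,"r":17,"tz":62},"h":[98,23,42,1,36],"lwn":{"wd":30,"wy":40,"x":78,"xk":64}},"tei":{"clo":[1,47,35,35,33],"f":[47,69,78,70,16],"ler":[4,24],"v":36}}
After op 22 (replace /tei/clo 30): {"bz":90,"hmx":{"b":{"e":56,"qjz":49,"r":17,"tz":62},"h":[98,23,42,1,36],"lwn":{"wd":30,"wy":40,"x":78,"xk":64}},"tei":{"clo":30,"f":[47,69,78,70,16],"ler":[4,24],"v":36}}
After op 23 (replace /hmx/b/e 42): {"bz":90,"hmx":{"b":{"e":42,"qjz":49,"r":17,"tz":62},"h":[98,23,42,1,36],"lwn":{"wd":30,"wy":40,"x":78,"xk":64}},"tei":{"clo":30,"f":[47,69,78,70,16],"ler":[4,24],"v":36}}
Value at /bz: 90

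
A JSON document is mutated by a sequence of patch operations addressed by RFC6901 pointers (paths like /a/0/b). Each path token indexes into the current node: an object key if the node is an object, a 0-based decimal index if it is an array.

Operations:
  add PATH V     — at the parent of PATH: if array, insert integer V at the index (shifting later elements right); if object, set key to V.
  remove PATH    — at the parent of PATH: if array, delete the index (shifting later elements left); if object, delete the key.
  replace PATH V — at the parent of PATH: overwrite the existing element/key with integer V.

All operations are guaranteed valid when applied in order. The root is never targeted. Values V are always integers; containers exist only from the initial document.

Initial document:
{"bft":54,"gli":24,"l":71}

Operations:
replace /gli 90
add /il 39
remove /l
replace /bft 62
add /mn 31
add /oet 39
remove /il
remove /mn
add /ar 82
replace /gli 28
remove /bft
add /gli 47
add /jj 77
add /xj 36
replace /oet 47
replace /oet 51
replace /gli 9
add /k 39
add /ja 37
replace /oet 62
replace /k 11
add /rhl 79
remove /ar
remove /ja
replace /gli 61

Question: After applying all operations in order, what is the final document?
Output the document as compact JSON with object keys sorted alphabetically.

Answer: {"gli":61,"jj":77,"k":11,"oet":62,"rhl":79,"xj":36}

Derivation:
After op 1 (replace /gli 90): {"bft":54,"gli":90,"l":71}
After op 2 (add /il 39): {"bft":54,"gli":90,"il":39,"l":71}
After op 3 (remove /l): {"bft":54,"gli":90,"il":39}
After op 4 (replace /bft 62): {"bft":62,"gli":90,"il":39}
After op 5 (add /mn 31): {"bft":62,"gli":90,"il":39,"mn":31}
After op 6 (add /oet 39): {"bft":62,"gli":90,"il":39,"mn":31,"oet":39}
After op 7 (remove /il): {"bft":62,"gli":90,"mn":31,"oet":39}
After op 8 (remove /mn): {"bft":62,"gli":90,"oet":39}
After op 9 (add /ar 82): {"ar":82,"bft":62,"gli":90,"oet":39}
After op 10 (replace /gli 28): {"ar":82,"bft":62,"gli":28,"oet":39}
After op 11 (remove /bft): {"ar":82,"gli":28,"oet":39}
After op 12 (add /gli 47): {"ar":82,"gli":47,"oet":39}
After op 13 (add /jj 77): {"ar":82,"gli":47,"jj":77,"oet":39}
After op 14 (add /xj 36): {"ar":82,"gli":47,"jj":77,"oet":39,"xj":36}
After op 15 (replace /oet 47): {"ar":82,"gli":47,"jj":77,"oet":47,"xj":36}
After op 16 (replace /oet 51): {"ar":82,"gli":47,"jj":77,"oet":51,"xj":36}
After op 17 (replace /gli 9): {"ar":82,"gli":9,"jj":77,"oet":51,"xj":36}
After op 18 (add /k 39): {"ar":82,"gli":9,"jj":77,"k":39,"oet":51,"xj":36}
After op 19 (add /ja 37): {"ar":82,"gli":9,"ja":37,"jj":77,"k":39,"oet":51,"xj":36}
After op 20 (replace /oet 62): {"ar":82,"gli":9,"ja":37,"jj":77,"k":39,"oet":62,"xj":36}
After op 21 (replace /k 11): {"ar":82,"gli":9,"ja":37,"jj":77,"k":11,"oet":62,"xj":36}
After op 22 (add /rhl 79): {"ar":82,"gli":9,"ja":37,"jj":77,"k":11,"oet":62,"rhl":79,"xj":36}
After op 23 (remove /ar): {"gli":9,"ja":37,"jj":77,"k":11,"oet":62,"rhl":79,"xj":36}
After op 24 (remove /ja): {"gli":9,"jj":77,"k":11,"oet":62,"rhl":79,"xj":36}
After op 25 (replace /gli 61): {"gli":61,"jj":77,"k":11,"oet":62,"rhl":79,"xj":36}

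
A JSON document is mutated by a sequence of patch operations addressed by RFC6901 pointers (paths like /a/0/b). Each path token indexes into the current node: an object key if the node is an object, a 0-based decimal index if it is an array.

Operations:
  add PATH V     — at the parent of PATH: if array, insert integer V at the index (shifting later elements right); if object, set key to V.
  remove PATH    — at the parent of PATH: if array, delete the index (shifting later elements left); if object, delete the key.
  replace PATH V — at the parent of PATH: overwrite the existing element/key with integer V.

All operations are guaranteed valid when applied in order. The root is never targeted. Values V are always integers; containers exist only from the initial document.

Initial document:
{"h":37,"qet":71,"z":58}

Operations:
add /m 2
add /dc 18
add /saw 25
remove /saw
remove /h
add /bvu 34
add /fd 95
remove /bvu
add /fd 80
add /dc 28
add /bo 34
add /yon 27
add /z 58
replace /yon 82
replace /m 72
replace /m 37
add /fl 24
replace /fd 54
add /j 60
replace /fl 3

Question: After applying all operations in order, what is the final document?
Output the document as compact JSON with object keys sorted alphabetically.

After op 1 (add /m 2): {"h":37,"m":2,"qet":71,"z":58}
After op 2 (add /dc 18): {"dc":18,"h":37,"m":2,"qet":71,"z":58}
After op 3 (add /saw 25): {"dc":18,"h":37,"m":2,"qet":71,"saw":25,"z":58}
After op 4 (remove /saw): {"dc":18,"h":37,"m":2,"qet":71,"z":58}
After op 5 (remove /h): {"dc":18,"m":2,"qet":71,"z":58}
After op 6 (add /bvu 34): {"bvu":34,"dc":18,"m":2,"qet":71,"z":58}
After op 7 (add /fd 95): {"bvu":34,"dc":18,"fd":95,"m":2,"qet":71,"z":58}
After op 8 (remove /bvu): {"dc":18,"fd":95,"m":2,"qet":71,"z":58}
After op 9 (add /fd 80): {"dc":18,"fd":80,"m":2,"qet":71,"z":58}
After op 10 (add /dc 28): {"dc":28,"fd":80,"m":2,"qet":71,"z":58}
After op 11 (add /bo 34): {"bo":34,"dc":28,"fd":80,"m":2,"qet":71,"z":58}
After op 12 (add /yon 27): {"bo":34,"dc":28,"fd":80,"m":2,"qet":71,"yon":27,"z":58}
After op 13 (add /z 58): {"bo":34,"dc":28,"fd":80,"m":2,"qet":71,"yon":27,"z":58}
After op 14 (replace /yon 82): {"bo":34,"dc":28,"fd":80,"m":2,"qet":71,"yon":82,"z":58}
After op 15 (replace /m 72): {"bo":34,"dc":28,"fd":80,"m":72,"qet":71,"yon":82,"z":58}
After op 16 (replace /m 37): {"bo":34,"dc":28,"fd":80,"m":37,"qet":71,"yon":82,"z":58}
After op 17 (add /fl 24): {"bo":34,"dc":28,"fd":80,"fl":24,"m":37,"qet":71,"yon":82,"z":58}
After op 18 (replace /fd 54): {"bo":34,"dc":28,"fd":54,"fl":24,"m":37,"qet":71,"yon":82,"z":58}
After op 19 (add /j 60): {"bo":34,"dc":28,"fd":54,"fl":24,"j":60,"m":37,"qet":71,"yon":82,"z":58}
After op 20 (replace /fl 3): {"bo":34,"dc":28,"fd":54,"fl":3,"j":60,"m":37,"qet":71,"yon":82,"z":58}

Answer: {"bo":34,"dc":28,"fd":54,"fl":3,"j":60,"m":37,"qet":71,"yon":82,"z":58}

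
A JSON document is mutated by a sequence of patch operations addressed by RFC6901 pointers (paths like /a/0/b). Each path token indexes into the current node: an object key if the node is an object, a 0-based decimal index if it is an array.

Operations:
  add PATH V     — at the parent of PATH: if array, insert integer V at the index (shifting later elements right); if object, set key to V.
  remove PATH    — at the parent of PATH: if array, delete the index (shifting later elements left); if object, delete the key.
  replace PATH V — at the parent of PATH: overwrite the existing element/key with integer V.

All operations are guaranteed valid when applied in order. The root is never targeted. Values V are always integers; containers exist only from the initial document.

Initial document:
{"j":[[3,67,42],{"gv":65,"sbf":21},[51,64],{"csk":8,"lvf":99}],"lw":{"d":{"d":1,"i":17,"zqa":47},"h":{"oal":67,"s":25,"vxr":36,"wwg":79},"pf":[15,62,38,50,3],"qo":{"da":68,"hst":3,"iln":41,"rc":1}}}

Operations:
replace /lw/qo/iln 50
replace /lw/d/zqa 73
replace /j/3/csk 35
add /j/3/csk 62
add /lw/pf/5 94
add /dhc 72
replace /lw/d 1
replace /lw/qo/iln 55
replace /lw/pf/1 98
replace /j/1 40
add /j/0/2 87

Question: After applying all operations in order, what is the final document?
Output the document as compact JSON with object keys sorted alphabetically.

After op 1 (replace /lw/qo/iln 50): {"j":[[3,67,42],{"gv":65,"sbf":21},[51,64],{"csk":8,"lvf":99}],"lw":{"d":{"d":1,"i":17,"zqa":47},"h":{"oal":67,"s":25,"vxr":36,"wwg":79},"pf":[15,62,38,50,3],"qo":{"da":68,"hst":3,"iln":50,"rc":1}}}
After op 2 (replace /lw/d/zqa 73): {"j":[[3,67,42],{"gv":65,"sbf":21},[51,64],{"csk":8,"lvf":99}],"lw":{"d":{"d":1,"i":17,"zqa":73},"h":{"oal":67,"s":25,"vxr":36,"wwg":79},"pf":[15,62,38,50,3],"qo":{"da":68,"hst":3,"iln":50,"rc":1}}}
After op 3 (replace /j/3/csk 35): {"j":[[3,67,42],{"gv":65,"sbf":21},[51,64],{"csk":35,"lvf":99}],"lw":{"d":{"d":1,"i":17,"zqa":73},"h":{"oal":67,"s":25,"vxr":36,"wwg":79},"pf":[15,62,38,50,3],"qo":{"da":68,"hst":3,"iln":50,"rc":1}}}
After op 4 (add /j/3/csk 62): {"j":[[3,67,42],{"gv":65,"sbf":21},[51,64],{"csk":62,"lvf":99}],"lw":{"d":{"d":1,"i":17,"zqa":73},"h":{"oal":67,"s":25,"vxr":36,"wwg":79},"pf":[15,62,38,50,3],"qo":{"da":68,"hst":3,"iln":50,"rc":1}}}
After op 5 (add /lw/pf/5 94): {"j":[[3,67,42],{"gv":65,"sbf":21},[51,64],{"csk":62,"lvf":99}],"lw":{"d":{"d":1,"i":17,"zqa":73},"h":{"oal":67,"s":25,"vxr":36,"wwg":79},"pf":[15,62,38,50,3,94],"qo":{"da":68,"hst":3,"iln":50,"rc":1}}}
After op 6 (add /dhc 72): {"dhc":72,"j":[[3,67,42],{"gv":65,"sbf":21},[51,64],{"csk":62,"lvf":99}],"lw":{"d":{"d":1,"i":17,"zqa":73},"h":{"oal":67,"s":25,"vxr":36,"wwg":79},"pf":[15,62,38,50,3,94],"qo":{"da":68,"hst":3,"iln":50,"rc":1}}}
After op 7 (replace /lw/d 1): {"dhc":72,"j":[[3,67,42],{"gv":65,"sbf":21},[51,64],{"csk":62,"lvf":99}],"lw":{"d":1,"h":{"oal":67,"s":25,"vxr":36,"wwg":79},"pf":[15,62,38,50,3,94],"qo":{"da":68,"hst":3,"iln":50,"rc":1}}}
After op 8 (replace /lw/qo/iln 55): {"dhc":72,"j":[[3,67,42],{"gv":65,"sbf":21},[51,64],{"csk":62,"lvf":99}],"lw":{"d":1,"h":{"oal":67,"s":25,"vxr":36,"wwg":79},"pf":[15,62,38,50,3,94],"qo":{"da":68,"hst":3,"iln":55,"rc":1}}}
After op 9 (replace /lw/pf/1 98): {"dhc":72,"j":[[3,67,42],{"gv":65,"sbf":21},[51,64],{"csk":62,"lvf":99}],"lw":{"d":1,"h":{"oal":67,"s":25,"vxr":36,"wwg":79},"pf":[15,98,38,50,3,94],"qo":{"da":68,"hst":3,"iln":55,"rc":1}}}
After op 10 (replace /j/1 40): {"dhc":72,"j":[[3,67,42],40,[51,64],{"csk":62,"lvf":99}],"lw":{"d":1,"h":{"oal":67,"s":25,"vxr":36,"wwg":79},"pf":[15,98,38,50,3,94],"qo":{"da":68,"hst":3,"iln":55,"rc":1}}}
After op 11 (add /j/0/2 87): {"dhc":72,"j":[[3,67,87,42],40,[51,64],{"csk":62,"lvf":99}],"lw":{"d":1,"h":{"oal":67,"s":25,"vxr":36,"wwg":79},"pf":[15,98,38,50,3,94],"qo":{"da":68,"hst":3,"iln":55,"rc":1}}}

Answer: {"dhc":72,"j":[[3,67,87,42],40,[51,64],{"csk":62,"lvf":99}],"lw":{"d":1,"h":{"oal":67,"s":25,"vxr":36,"wwg":79},"pf":[15,98,38,50,3,94],"qo":{"da":68,"hst":3,"iln":55,"rc":1}}}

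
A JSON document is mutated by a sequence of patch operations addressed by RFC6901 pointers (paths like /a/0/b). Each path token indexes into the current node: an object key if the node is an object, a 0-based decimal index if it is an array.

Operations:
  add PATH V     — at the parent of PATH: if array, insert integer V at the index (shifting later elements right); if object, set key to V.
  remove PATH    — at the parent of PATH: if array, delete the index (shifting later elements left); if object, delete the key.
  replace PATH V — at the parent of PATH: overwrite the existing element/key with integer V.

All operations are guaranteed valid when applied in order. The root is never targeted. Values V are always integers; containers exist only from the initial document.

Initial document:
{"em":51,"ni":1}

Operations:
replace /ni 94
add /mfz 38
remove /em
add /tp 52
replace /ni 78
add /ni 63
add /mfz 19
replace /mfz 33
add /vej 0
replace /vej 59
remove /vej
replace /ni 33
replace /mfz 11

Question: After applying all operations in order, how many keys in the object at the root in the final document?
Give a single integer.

Answer: 3

Derivation:
After op 1 (replace /ni 94): {"em":51,"ni":94}
After op 2 (add /mfz 38): {"em":51,"mfz":38,"ni":94}
After op 3 (remove /em): {"mfz":38,"ni":94}
After op 4 (add /tp 52): {"mfz":38,"ni":94,"tp":52}
After op 5 (replace /ni 78): {"mfz":38,"ni":78,"tp":52}
After op 6 (add /ni 63): {"mfz":38,"ni":63,"tp":52}
After op 7 (add /mfz 19): {"mfz":19,"ni":63,"tp":52}
After op 8 (replace /mfz 33): {"mfz":33,"ni":63,"tp":52}
After op 9 (add /vej 0): {"mfz":33,"ni":63,"tp":52,"vej":0}
After op 10 (replace /vej 59): {"mfz":33,"ni":63,"tp":52,"vej":59}
After op 11 (remove /vej): {"mfz":33,"ni":63,"tp":52}
After op 12 (replace /ni 33): {"mfz":33,"ni":33,"tp":52}
After op 13 (replace /mfz 11): {"mfz":11,"ni":33,"tp":52}
Size at the root: 3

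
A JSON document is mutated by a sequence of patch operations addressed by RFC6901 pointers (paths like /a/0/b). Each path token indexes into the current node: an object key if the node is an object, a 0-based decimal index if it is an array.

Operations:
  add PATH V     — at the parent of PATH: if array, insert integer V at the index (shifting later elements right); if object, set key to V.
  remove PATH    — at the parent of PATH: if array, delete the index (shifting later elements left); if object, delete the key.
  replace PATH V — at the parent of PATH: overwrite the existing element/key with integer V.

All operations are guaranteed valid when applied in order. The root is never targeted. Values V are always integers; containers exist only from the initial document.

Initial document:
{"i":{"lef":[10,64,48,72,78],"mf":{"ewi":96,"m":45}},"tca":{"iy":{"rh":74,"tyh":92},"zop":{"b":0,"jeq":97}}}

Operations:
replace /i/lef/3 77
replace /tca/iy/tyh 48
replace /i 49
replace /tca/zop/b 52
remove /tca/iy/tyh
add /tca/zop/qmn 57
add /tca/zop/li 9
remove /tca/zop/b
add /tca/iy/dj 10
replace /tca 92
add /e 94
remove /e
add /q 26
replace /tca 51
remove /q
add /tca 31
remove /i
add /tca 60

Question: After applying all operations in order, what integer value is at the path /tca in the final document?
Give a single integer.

After op 1 (replace /i/lef/3 77): {"i":{"lef":[10,64,48,77,78],"mf":{"ewi":96,"m":45}},"tca":{"iy":{"rh":74,"tyh":92},"zop":{"b":0,"jeq":97}}}
After op 2 (replace /tca/iy/tyh 48): {"i":{"lef":[10,64,48,77,78],"mf":{"ewi":96,"m":45}},"tca":{"iy":{"rh":74,"tyh":48},"zop":{"b":0,"jeq":97}}}
After op 3 (replace /i 49): {"i":49,"tca":{"iy":{"rh":74,"tyh":48},"zop":{"b":0,"jeq":97}}}
After op 4 (replace /tca/zop/b 52): {"i":49,"tca":{"iy":{"rh":74,"tyh":48},"zop":{"b":52,"jeq":97}}}
After op 5 (remove /tca/iy/tyh): {"i":49,"tca":{"iy":{"rh":74},"zop":{"b":52,"jeq":97}}}
After op 6 (add /tca/zop/qmn 57): {"i":49,"tca":{"iy":{"rh":74},"zop":{"b":52,"jeq":97,"qmn":57}}}
After op 7 (add /tca/zop/li 9): {"i":49,"tca":{"iy":{"rh":74},"zop":{"b":52,"jeq":97,"li":9,"qmn":57}}}
After op 8 (remove /tca/zop/b): {"i":49,"tca":{"iy":{"rh":74},"zop":{"jeq":97,"li":9,"qmn":57}}}
After op 9 (add /tca/iy/dj 10): {"i":49,"tca":{"iy":{"dj":10,"rh":74},"zop":{"jeq":97,"li":9,"qmn":57}}}
After op 10 (replace /tca 92): {"i":49,"tca":92}
After op 11 (add /e 94): {"e":94,"i":49,"tca":92}
After op 12 (remove /e): {"i":49,"tca":92}
After op 13 (add /q 26): {"i":49,"q":26,"tca":92}
After op 14 (replace /tca 51): {"i":49,"q":26,"tca":51}
After op 15 (remove /q): {"i":49,"tca":51}
After op 16 (add /tca 31): {"i":49,"tca":31}
After op 17 (remove /i): {"tca":31}
After op 18 (add /tca 60): {"tca":60}
Value at /tca: 60

Answer: 60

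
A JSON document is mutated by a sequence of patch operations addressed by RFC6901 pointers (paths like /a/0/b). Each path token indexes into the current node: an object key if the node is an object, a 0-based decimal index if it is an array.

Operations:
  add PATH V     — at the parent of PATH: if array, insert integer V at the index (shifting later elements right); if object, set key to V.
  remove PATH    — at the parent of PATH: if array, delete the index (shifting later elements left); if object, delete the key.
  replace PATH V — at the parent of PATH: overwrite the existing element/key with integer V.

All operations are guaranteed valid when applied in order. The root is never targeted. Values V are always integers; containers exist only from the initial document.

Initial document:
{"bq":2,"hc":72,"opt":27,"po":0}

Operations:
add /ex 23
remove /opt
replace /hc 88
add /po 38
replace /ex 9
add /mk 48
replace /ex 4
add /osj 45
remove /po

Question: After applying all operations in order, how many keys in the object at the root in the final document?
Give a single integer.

Answer: 5

Derivation:
After op 1 (add /ex 23): {"bq":2,"ex":23,"hc":72,"opt":27,"po":0}
After op 2 (remove /opt): {"bq":2,"ex":23,"hc":72,"po":0}
After op 3 (replace /hc 88): {"bq":2,"ex":23,"hc":88,"po":0}
After op 4 (add /po 38): {"bq":2,"ex":23,"hc":88,"po":38}
After op 5 (replace /ex 9): {"bq":2,"ex":9,"hc":88,"po":38}
After op 6 (add /mk 48): {"bq":2,"ex":9,"hc":88,"mk":48,"po":38}
After op 7 (replace /ex 4): {"bq":2,"ex":4,"hc":88,"mk":48,"po":38}
After op 8 (add /osj 45): {"bq":2,"ex":4,"hc":88,"mk":48,"osj":45,"po":38}
After op 9 (remove /po): {"bq":2,"ex":4,"hc":88,"mk":48,"osj":45}
Size at the root: 5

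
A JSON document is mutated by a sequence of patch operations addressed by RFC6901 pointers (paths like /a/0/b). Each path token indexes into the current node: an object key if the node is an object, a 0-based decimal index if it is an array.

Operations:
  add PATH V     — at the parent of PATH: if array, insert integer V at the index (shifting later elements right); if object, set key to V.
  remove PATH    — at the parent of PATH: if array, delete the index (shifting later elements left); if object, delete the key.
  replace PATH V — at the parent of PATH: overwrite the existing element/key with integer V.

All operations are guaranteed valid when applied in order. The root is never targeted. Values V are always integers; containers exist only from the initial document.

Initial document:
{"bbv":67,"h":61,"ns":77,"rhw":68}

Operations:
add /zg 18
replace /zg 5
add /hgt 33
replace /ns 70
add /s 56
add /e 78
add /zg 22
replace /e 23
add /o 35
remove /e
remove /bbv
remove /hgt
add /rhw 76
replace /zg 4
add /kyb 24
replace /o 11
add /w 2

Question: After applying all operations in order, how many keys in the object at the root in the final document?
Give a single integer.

After op 1 (add /zg 18): {"bbv":67,"h":61,"ns":77,"rhw":68,"zg":18}
After op 2 (replace /zg 5): {"bbv":67,"h":61,"ns":77,"rhw":68,"zg":5}
After op 3 (add /hgt 33): {"bbv":67,"h":61,"hgt":33,"ns":77,"rhw":68,"zg":5}
After op 4 (replace /ns 70): {"bbv":67,"h":61,"hgt":33,"ns":70,"rhw":68,"zg":5}
After op 5 (add /s 56): {"bbv":67,"h":61,"hgt":33,"ns":70,"rhw":68,"s":56,"zg":5}
After op 6 (add /e 78): {"bbv":67,"e":78,"h":61,"hgt":33,"ns":70,"rhw":68,"s":56,"zg":5}
After op 7 (add /zg 22): {"bbv":67,"e":78,"h":61,"hgt":33,"ns":70,"rhw":68,"s":56,"zg":22}
After op 8 (replace /e 23): {"bbv":67,"e":23,"h":61,"hgt":33,"ns":70,"rhw":68,"s":56,"zg":22}
After op 9 (add /o 35): {"bbv":67,"e":23,"h":61,"hgt":33,"ns":70,"o":35,"rhw":68,"s":56,"zg":22}
After op 10 (remove /e): {"bbv":67,"h":61,"hgt":33,"ns":70,"o":35,"rhw":68,"s":56,"zg":22}
After op 11 (remove /bbv): {"h":61,"hgt":33,"ns":70,"o":35,"rhw":68,"s":56,"zg":22}
After op 12 (remove /hgt): {"h":61,"ns":70,"o":35,"rhw":68,"s":56,"zg":22}
After op 13 (add /rhw 76): {"h":61,"ns":70,"o":35,"rhw":76,"s":56,"zg":22}
After op 14 (replace /zg 4): {"h":61,"ns":70,"o":35,"rhw":76,"s":56,"zg":4}
After op 15 (add /kyb 24): {"h":61,"kyb":24,"ns":70,"o":35,"rhw":76,"s":56,"zg":4}
After op 16 (replace /o 11): {"h":61,"kyb":24,"ns":70,"o":11,"rhw":76,"s":56,"zg":4}
After op 17 (add /w 2): {"h":61,"kyb":24,"ns":70,"o":11,"rhw":76,"s":56,"w":2,"zg":4}
Size at the root: 8

Answer: 8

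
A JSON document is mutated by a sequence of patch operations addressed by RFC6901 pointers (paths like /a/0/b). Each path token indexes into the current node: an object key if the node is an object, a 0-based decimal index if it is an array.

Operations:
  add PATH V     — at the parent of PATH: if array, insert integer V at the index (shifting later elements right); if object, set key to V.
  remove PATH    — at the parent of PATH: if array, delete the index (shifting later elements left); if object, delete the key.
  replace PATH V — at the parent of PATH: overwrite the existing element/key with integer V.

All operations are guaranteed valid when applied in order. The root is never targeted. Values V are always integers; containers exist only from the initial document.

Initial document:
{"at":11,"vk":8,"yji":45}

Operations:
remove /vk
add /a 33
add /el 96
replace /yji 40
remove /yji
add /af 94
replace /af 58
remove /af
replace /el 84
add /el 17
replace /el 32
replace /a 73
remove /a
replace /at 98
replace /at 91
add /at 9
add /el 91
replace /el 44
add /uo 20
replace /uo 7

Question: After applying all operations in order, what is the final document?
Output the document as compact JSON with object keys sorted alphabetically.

Answer: {"at":9,"el":44,"uo":7}

Derivation:
After op 1 (remove /vk): {"at":11,"yji":45}
After op 2 (add /a 33): {"a":33,"at":11,"yji":45}
After op 3 (add /el 96): {"a":33,"at":11,"el":96,"yji":45}
After op 4 (replace /yji 40): {"a":33,"at":11,"el":96,"yji":40}
After op 5 (remove /yji): {"a":33,"at":11,"el":96}
After op 6 (add /af 94): {"a":33,"af":94,"at":11,"el":96}
After op 7 (replace /af 58): {"a":33,"af":58,"at":11,"el":96}
After op 8 (remove /af): {"a":33,"at":11,"el":96}
After op 9 (replace /el 84): {"a":33,"at":11,"el":84}
After op 10 (add /el 17): {"a":33,"at":11,"el":17}
After op 11 (replace /el 32): {"a":33,"at":11,"el":32}
After op 12 (replace /a 73): {"a":73,"at":11,"el":32}
After op 13 (remove /a): {"at":11,"el":32}
After op 14 (replace /at 98): {"at":98,"el":32}
After op 15 (replace /at 91): {"at":91,"el":32}
After op 16 (add /at 9): {"at":9,"el":32}
After op 17 (add /el 91): {"at":9,"el":91}
After op 18 (replace /el 44): {"at":9,"el":44}
After op 19 (add /uo 20): {"at":9,"el":44,"uo":20}
After op 20 (replace /uo 7): {"at":9,"el":44,"uo":7}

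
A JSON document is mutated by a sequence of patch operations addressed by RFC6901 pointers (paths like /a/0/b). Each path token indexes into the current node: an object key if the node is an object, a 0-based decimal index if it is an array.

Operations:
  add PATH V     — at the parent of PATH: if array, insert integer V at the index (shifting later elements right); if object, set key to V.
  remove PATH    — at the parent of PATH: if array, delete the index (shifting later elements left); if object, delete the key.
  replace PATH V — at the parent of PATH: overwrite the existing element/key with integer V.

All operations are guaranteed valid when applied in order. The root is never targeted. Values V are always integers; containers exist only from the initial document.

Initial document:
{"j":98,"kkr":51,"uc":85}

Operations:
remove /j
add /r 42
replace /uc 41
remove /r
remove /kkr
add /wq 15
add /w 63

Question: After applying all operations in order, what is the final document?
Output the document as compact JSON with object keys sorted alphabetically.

After op 1 (remove /j): {"kkr":51,"uc":85}
After op 2 (add /r 42): {"kkr":51,"r":42,"uc":85}
After op 3 (replace /uc 41): {"kkr":51,"r":42,"uc":41}
After op 4 (remove /r): {"kkr":51,"uc":41}
After op 5 (remove /kkr): {"uc":41}
After op 6 (add /wq 15): {"uc":41,"wq":15}
After op 7 (add /w 63): {"uc":41,"w":63,"wq":15}

Answer: {"uc":41,"w":63,"wq":15}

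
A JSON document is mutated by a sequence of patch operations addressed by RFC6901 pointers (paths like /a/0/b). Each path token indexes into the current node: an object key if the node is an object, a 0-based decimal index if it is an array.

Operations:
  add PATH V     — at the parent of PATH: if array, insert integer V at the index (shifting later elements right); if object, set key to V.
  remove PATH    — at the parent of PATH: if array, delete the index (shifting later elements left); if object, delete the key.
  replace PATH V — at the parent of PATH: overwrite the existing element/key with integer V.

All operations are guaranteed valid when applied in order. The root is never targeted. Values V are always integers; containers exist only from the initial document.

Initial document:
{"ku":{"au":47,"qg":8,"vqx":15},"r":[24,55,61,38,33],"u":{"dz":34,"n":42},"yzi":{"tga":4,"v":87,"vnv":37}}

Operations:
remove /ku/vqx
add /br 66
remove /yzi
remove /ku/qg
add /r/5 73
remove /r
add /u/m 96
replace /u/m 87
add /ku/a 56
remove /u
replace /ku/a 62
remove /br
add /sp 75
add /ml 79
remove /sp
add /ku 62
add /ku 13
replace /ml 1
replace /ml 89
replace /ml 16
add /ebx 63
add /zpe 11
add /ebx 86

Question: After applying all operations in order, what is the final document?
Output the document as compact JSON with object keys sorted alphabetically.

Answer: {"ebx":86,"ku":13,"ml":16,"zpe":11}

Derivation:
After op 1 (remove /ku/vqx): {"ku":{"au":47,"qg":8},"r":[24,55,61,38,33],"u":{"dz":34,"n":42},"yzi":{"tga":4,"v":87,"vnv":37}}
After op 2 (add /br 66): {"br":66,"ku":{"au":47,"qg":8},"r":[24,55,61,38,33],"u":{"dz":34,"n":42},"yzi":{"tga":4,"v":87,"vnv":37}}
After op 3 (remove /yzi): {"br":66,"ku":{"au":47,"qg":8},"r":[24,55,61,38,33],"u":{"dz":34,"n":42}}
After op 4 (remove /ku/qg): {"br":66,"ku":{"au":47},"r":[24,55,61,38,33],"u":{"dz":34,"n":42}}
After op 5 (add /r/5 73): {"br":66,"ku":{"au":47},"r":[24,55,61,38,33,73],"u":{"dz":34,"n":42}}
After op 6 (remove /r): {"br":66,"ku":{"au":47},"u":{"dz":34,"n":42}}
After op 7 (add /u/m 96): {"br":66,"ku":{"au":47},"u":{"dz":34,"m":96,"n":42}}
After op 8 (replace /u/m 87): {"br":66,"ku":{"au":47},"u":{"dz":34,"m":87,"n":42}}
After op 9 (add /ku/a 56): {"br":66,"ku":{"a":56,"au":47},"u":{"dz":34,"m":87,"n":42}}
After op 10 (remove /u): {"br":66,"ku":{"a":56,"au":47}}
After op 11 (replace /ku/a 62): {"br":66,"ku":{"a":62,"au":47}}
After op 12 (remove /br): {"ku":{"a":62,"au":47}}
After op 13 (add /sp 75): {"ku":{"a":62,"au":47},"sp":75}
After op 14 (add /ml 79): {"ku":{"a":62,"au":47},"ml":79,"sp":75}
After op 15 (remove /sp): {"ku":{"a":62,"au":47},"ml":79}
After op 16 (add /ku 62): {"ku":62,"ml":79}
After op 17 (add /ku 13): {"ku":13,"ml":79}
After op 18 (replace /ml 1): {"ku":13,"ml":1}
After op 19 (replace /ml 89): {"ku":13,"ml":89}
After op 20 (replace /ml 16): {"ku":13,"ml":16}
After op 21 (add /ebx 63): {"ebx":63,"ku":13,"ml":16}
After op 22 (add /zpe 11): {"ebx":63,"ku":13,"ml":16,"zpe":11}
After op 23 (add /ebx 86): {"ebx":86,"ku":13,"ml":16,"zpe":11}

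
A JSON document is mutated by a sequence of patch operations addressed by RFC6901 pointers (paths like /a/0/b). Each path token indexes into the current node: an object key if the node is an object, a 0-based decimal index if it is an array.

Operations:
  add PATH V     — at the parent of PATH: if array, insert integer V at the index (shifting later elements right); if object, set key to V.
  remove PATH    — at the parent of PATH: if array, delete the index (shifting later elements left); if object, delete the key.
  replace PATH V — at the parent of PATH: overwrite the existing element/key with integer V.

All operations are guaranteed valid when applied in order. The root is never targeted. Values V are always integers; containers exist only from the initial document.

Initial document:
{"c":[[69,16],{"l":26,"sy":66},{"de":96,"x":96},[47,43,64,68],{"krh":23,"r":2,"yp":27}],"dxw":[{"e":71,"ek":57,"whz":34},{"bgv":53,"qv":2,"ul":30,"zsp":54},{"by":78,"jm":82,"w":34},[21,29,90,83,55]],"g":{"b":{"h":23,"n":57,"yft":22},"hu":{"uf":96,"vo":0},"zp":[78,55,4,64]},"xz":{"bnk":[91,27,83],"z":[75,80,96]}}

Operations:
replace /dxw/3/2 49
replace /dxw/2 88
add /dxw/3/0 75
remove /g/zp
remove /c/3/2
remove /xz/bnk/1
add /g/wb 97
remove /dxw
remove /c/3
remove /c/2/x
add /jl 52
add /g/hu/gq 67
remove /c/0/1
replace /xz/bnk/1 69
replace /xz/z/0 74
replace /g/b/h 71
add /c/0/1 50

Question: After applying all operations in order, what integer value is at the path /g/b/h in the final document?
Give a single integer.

Answer: 71

Derivation:
After op 1 (replace /dxw/3/2 49): {"c":[[69,16],{"l":26,"sy":66},{"de":96,"x":96},[47,43,64,68],{"krh":23,"r":2,"yp":27}],"dxw":[{"e":71,"ek":57,"whz":34},{"bgv":53,"qv":2,"ul":30,"zsp":54},{"by":78,"jm":82,"w":34},[21,29,49,83,55]],"g":{"b":{"h":23,"n":57,"yft":22},"hu":{"uf":96,"vo":0},"zp":[78,55,4,64]},"xz":{"bnk":[91,27,83],"z":[75,80,96]}}
After op 2 (replace /dxw/2 88): {"c":[[69,16],{"l":26,"sy":66},{"de":96,"x":96},[47,43,64,68],{"krh":23,"r":2,"yp":27}],"dxw":[{"e":71,"ek":57,"whz":34},{"bgv":53,"qv":2,"ul":30,"zsp":54},88,[21,29,49,83,55]],"g":{"b":{"h":23,"n":57,"yft":22},"hu":{"uf":96,"vo":0},"zp":[78,55,4,64]},"xz":{"bnk":[91,27,83],"z":[75,80,96]}}
After op 3 (add /dxw/3/0 75): {"c":[[69,16],{"l":26,"sy":66},{"de":96,"x":96},[47,43,64,68],{"krh":23,"r":2,"yp":27}],"dxw":[{"e":71,"ek":57,"whz":34},{"bgv":53,"qv":2,"ul":30,"zsp":54},88,[75,21,29,49,83,55]],"g":{"b":{"h":23,"n":57,"yft":22},"hu":{"uf":96,"vo":0},"zp":[78,55,4,64]},"xz":{"bnk":[91,27,83],"z":[75,80,96]}}
After op 4 (remove /g/zp): {"c":[[69,16],{"l":26,"sy":66},{"de":96,"x":96},[47,43,64,68],{"krh":23,"r":2,"yp":27}],"dxw":[{"e":71,"ek":57,"whz":34},{"bgv":53,"qv":2,"ul":30,"zsp":54},88,[75,21,29,49,83,55]],"g":{"b":{"h":23,"n":57,"yft":22},"hu":{"uf":96,"vo":0}},"xz":{"bnk":[91,27,83],"z":[75,80,96]}}
After op 5 (remove /c/3/2): {"c":[[69,16],{"l":26,"sy":66},{"de":96,"x":96},[47,43,68],{"krh":23,"r":2,"yp":27}],"dxw":[{"e":71,"ek":57,"whz":34},{"bgv":53,"qv":2,"ul":30,"zsp":54},88,[75,21,29,49,83,55]],"g":{"b":{"h":23,"n":57,"yft":22},"hu":{"uf":96,"vo":0}},"xz":{"bnk":[91,27,83],"z":[75,80,96]}}
After op 6 (remove /xz/bnk/1): {"c":[[69,16],{"l":26,"sy":66},{"de":96,"x":96},[47,43,68],{"krh":23,"r":2,"yp":27}],"dxw":[{"e":71,"ek":57,"whz":34},{"bgv":53,"qv":2,"ul":30,"zsp":54},88,[75,21,29,49,83,55]],"g":{"b":{"h":23,"n":57,"yft":22},"hu":{"uf":96,"vo":0}},"xz":{"bnk":[91,83],"z":[75,80,96]}}
After op 7 (add /g/wb 97): {"c":[[69,16],{"l":26,"sy":66},{"de":96,"x":96},[47,43,68],{"krh":23,"r":2,"yp":27}],"dxw":[{"e":71,"ek":57,"whz":34},{"bgv":53,"qv":2,"ul":30,"zsp":54},88,[75,21,29,49,83,55]],"g":{"b":{"h":23,"n":57,"yft":22},"hu":{"uf":96,"vo":0},"wb":97},"xz":{"bnk":[91,83],"z":[75,80,96]}}
After op 8 (remove /dxw): {"c":[[69,16],{"l":26,"sy":66},{"de":96,"x":96},[47,43,68],{"krh":23,"r":2,"yp":27}],"g":{"b":{"h":23,"n":57,"yft":22},"hu":{"uf":96,"vo":0},"wb":97},"xz":{"bnk":[91,83],"z":[75,80,96]}}
After op 9 (remove /c/3): {"c":[[69,16],{"l":26,"sy":66},{"de":96,"x":96},{"krh":23,"r":2,"yp":27}],"g":{"b":{"h":23,"n":57,"yft":22},"hu":{"uf":96,"vo":0},"wb":97},"xz":{"bnk":[91,83],"z":[75,80,96]}}
After op 10 (remove /c/2/x): {"c":[[69,16],{"l":26,"sy":66},{"de":96},{"krh":23,"r":2,"yp":27}],"g":{"b":{"h":23,"n":57,"yft":22},"hu":{"uf":96,"vo":0},"wb":97},"xz":{"bnk":[91,83],"z":[75,80,96]}}
After op 11 (add /jl 52): {"c":[[69,16],{"l":26,"sy":66},{"de":96},{"krh":23,"r":2,"yp":27}],"g":{"b":{"h":23,"n":57,"yft":22},"hu":{"uf":96,"vo":0},"wb":97},"jl":52,"xz":{"bnk":[91,83],"z":[75,80,96]}}
After op 12 (add /g/hu/gq 67): {"c":[[69,16],{"l":26,"sy":66},{"de":96},{"krh":23,"r":2,"yp":27}],"g":{"b":{"h":23,"n":57,"yft":22},"hu":{"gq":67,"uf":96,"vo":0},"wb":97},"jl":52,"xz":{"bnk":[91,83],"z":[75,80,96]}}
After op 13 (remove /c/0/1): {"c":[[69],{"l":26,"sy":66},{"de":96},{"krh":23,"r":2,"yp":27}],"g":{"b":{"h":23,"n":57,"yft":22},"hu":{"gq":67,"uf":96,"vo":0},"wb":97},"jl":52,"xz":{"bnk":[91,83],"z":[75,80,96]}}
After op 14 (replace /xz/bnk/1 69): {"c":[[69],{"l":26,"sy":66},{"de":96},{"krh":23,"r":2,"yp":27}],"g":{"b":{"h":23,"n":57,"yft":22},"hu":{"gq":67,"uf":96,"vo":0},"wb":97},"jl":52,"xz":{"bnk":[91,69],"z":[75,80,96]}}
After op 15 (replace /xz/z/0 74): {"c":[[69],{"l":26,"sy":66},{"de":96},{"krh":23,"r":2,"yp":27}],"g":{"b":{"h":23,"n":57,"yft":22},"hu":{"gq":67,"uf":96,"vo":0},"wb":97},"jl":52,"xz":{"bnk":[91,69],"z":[74,80,96]}}
After op 16 (replace /g/b/h 71): {"c":[[69],{"l":26,"sy":66},{"de":96},{"krh":23,"r":2,"yp":27}],"g":{"b":{"h":71,"n":57,"yft":22},"hu":{"gq":67,"uf":96,"vo":0},"wb":97},"jl":52,"xz":{"bnk":[91,69],"z":[74,80,96]}}
After op 17 (add /c/0/1 50): {"c":[[69,50],{"l":26,"sy":66},{"de":96},{"krh":23,"r":2,"yp":27}],"g":{"b":{"h":71,"n":57,"yft":22},"hu":{"gq":67,"uf":96,"vo":0},"wb":97},"jl":52,"xz":{"bnk":[91,69],"z":[74,80,96]}}
Value at /g/b/h: 71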